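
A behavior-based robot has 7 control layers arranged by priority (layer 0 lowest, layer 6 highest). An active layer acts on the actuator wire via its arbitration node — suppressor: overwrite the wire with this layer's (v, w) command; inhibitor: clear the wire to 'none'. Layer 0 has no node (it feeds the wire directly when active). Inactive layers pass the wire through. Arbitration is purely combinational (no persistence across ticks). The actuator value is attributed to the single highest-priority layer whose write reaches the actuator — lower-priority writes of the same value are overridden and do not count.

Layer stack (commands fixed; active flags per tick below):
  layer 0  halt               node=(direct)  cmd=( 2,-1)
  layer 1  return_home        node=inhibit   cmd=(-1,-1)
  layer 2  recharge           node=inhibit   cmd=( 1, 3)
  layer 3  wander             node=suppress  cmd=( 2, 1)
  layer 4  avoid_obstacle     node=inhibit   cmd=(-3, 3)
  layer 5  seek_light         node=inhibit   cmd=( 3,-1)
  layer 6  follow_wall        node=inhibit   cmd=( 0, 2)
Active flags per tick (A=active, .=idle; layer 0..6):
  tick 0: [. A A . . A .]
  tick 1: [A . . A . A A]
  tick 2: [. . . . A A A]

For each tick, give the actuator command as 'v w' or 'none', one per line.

tick 0:
  L0 halt: idle → wire = none
  L1 return_home: active, inhibitor → wire = none
  L2 recharge: active, inhibitor → wire = none
  L3 wander: idle → wire stays none
  L4 avoid_obstacle: idle → wire stays none
  L5 seek_light: active, inhibitor → wire = none
  L6 follow_wall: idle → wire stays none
  actuator = none
tick 1:
  L0 halt: active, feeds wire = (2, -1)
  L1 return_home: idle → wire stays (2, -1)
  L2 recharge: idle → wire stays (2, -1)
  L3 wander: active, suppressor → wire = (2, 1)
  L4 avoid_obstacle: idle → wire stays (2, 1)
  L5 seek_light: active, inhibitor → wire = none
  L6 follow_wall: active, inhibitor → wire = none
  actuator = none
tick 2:
  L0 halt: idle → wire = none
  L1 return_home: idle → wire stays none
  L2 recharge: idle → wire stays none
  L3 wander: idle → wire stays none
  L4 avoid_obstacle: active, inhibitor → wire = none
  L5 seek_light: active, inhibitor → wire = none
  L6 follow_wall: active, inhibitor → wire = none
  actuator = none

none
none
none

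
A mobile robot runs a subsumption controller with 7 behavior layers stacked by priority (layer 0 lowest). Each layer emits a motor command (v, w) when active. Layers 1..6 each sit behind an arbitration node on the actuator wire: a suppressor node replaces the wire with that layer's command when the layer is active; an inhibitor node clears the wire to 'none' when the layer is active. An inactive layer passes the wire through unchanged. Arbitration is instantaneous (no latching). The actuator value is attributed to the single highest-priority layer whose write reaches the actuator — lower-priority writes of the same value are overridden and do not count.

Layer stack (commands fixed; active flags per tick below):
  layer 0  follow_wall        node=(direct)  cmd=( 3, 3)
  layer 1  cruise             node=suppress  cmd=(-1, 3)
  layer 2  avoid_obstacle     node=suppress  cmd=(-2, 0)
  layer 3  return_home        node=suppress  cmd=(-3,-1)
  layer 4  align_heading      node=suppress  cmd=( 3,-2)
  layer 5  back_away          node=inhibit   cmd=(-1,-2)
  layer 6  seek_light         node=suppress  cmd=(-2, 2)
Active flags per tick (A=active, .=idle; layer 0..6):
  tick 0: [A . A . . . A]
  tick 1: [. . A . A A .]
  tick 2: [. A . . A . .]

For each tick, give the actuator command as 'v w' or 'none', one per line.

-2 2
none
3 -2

tick 0:
  [0] follow_wall on; wire := (3, 3)
  [1] cruise off; pass (3, 3)
  [2] avoid_obstacle on (suppress); wire := (-2, 0)
  [3] return_home off; pass (-2, 0)
  [4] align_heading off; pass (-2, 0)
  [5] back_away off; pass (-2, 0)
  [6] seek_light on (suppress); wire := (-2, 2)
  output (-2, 2)
tick 1:
  [0] follow_wall off; wire := none
  [1] cruise off; pass none
  [2] avoid_obstacle on (suppress); wire := (-2, 0)
  [3] return_home off; pass (-2, 0)
  [4] align_heading on (suppress); wire := (3, -2)
  [5] back_away on (inhibit); wire := none
  [6] seek_light off; pass none
  output none
tick 2:
  [0] follow_wall off; wire := none
  [1] cruise on (suppress); wire := (-1, 3)
  [2] avoid_obstacle off; pass (-1, 3)
  [3] return_home off; pass (-1, 3)
  [4] align_heading on (suppress); wire := (3, -2)
  [5] back_away off; pass (3, -2)
  [6] seek_light off; pass (3, -2)
  output (3, -2)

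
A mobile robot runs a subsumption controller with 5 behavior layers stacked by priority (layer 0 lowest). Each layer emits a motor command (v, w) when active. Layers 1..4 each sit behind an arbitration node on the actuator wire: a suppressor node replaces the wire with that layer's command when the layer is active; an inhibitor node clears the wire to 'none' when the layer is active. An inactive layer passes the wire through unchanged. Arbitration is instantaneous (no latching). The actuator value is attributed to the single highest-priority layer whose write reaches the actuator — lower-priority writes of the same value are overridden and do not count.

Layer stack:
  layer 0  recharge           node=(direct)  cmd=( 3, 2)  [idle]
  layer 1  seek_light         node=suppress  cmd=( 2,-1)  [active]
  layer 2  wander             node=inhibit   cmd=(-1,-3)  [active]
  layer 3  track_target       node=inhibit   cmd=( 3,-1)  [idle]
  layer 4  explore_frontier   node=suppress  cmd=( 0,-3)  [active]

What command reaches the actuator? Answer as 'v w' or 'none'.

layer 0 (recharge) idle — none
layer 1 (seek_light) active — suppresses: (2, -1)
layer 2 (wander) active — inhibits: none
layer 3 (track_target) idle — unchanged: none
layer 4 (explore_frontier) active — suppresses: (0, -3)
→ actuator (0, -3)

0 -3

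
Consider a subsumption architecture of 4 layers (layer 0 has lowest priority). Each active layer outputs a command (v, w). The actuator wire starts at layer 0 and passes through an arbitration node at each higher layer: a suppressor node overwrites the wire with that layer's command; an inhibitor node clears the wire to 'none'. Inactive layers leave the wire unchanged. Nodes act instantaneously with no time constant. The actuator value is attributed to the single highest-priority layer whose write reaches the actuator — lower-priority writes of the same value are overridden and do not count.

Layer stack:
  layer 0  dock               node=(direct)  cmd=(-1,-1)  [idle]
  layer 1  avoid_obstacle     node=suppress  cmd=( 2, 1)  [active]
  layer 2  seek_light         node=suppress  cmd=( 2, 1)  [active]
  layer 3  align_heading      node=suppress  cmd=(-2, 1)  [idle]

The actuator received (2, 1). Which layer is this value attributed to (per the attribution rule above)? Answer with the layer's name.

L0 dock: idle → wire = none
L1 avoid_obstacle: active, suppressor → wire = (2, 1)
L2 seek_light: active, suppressor → wire = (2, 1)
L3 align_heading: idle → wire stays (2, 1)
actuator = (2, 1)
last writer: layer 2 = seek_light

seek_light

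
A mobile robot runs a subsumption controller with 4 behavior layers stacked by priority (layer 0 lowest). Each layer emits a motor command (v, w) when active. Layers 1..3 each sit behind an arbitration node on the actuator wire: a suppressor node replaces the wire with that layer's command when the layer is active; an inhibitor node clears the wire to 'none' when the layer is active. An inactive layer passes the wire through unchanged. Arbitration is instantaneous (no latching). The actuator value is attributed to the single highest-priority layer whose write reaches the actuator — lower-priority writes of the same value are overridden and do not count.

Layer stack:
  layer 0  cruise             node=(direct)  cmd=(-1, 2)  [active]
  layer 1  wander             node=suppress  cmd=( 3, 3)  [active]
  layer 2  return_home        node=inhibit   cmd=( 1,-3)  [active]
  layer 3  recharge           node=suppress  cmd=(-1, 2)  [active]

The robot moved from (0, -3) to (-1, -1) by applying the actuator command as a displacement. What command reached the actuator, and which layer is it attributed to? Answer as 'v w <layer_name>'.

displacement = (-1, -1) − (0, -3) = (-1, 2)
[0] cruise on; wire := (-1, 2)
[1] wander on (suppress); wire := (3, 3)
[2] return_home on (inhibit); wire := none
[3] recharge on (suppress); wire := (-1, 2)
output (-1, 2) — from layer 3 (recharge)

-1 2 recharge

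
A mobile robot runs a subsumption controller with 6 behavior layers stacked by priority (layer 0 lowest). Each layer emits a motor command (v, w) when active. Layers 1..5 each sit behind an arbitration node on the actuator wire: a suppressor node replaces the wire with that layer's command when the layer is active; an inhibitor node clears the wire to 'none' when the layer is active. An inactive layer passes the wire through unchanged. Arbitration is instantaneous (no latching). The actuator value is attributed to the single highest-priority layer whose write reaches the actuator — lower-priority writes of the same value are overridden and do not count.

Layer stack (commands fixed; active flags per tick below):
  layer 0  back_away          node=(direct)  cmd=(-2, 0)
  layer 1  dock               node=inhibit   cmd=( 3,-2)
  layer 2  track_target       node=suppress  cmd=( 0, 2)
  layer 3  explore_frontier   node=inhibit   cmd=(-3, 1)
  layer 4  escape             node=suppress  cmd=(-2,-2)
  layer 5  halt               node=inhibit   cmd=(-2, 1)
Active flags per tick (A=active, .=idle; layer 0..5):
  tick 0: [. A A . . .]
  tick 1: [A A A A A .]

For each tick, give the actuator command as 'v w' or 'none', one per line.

0 2
-2 -2

tick 0:
  [0] back_away off; wire := none
  [1] dock on (inhibit); wire := none
  [2] track_target on (suppress); wire := (0, 2)
  [3] explore_frontier off; pass (0, 2)
  [4] escape off; pass (0, 2)
  [5] halt off; pass (0, 2)
  output (0, 2)
tick 1:
  [0] back_away on; wire := (-2, 0)
  [1] dock on (inhibit); wire := none
  [2] track_target on (suppress); wire := (0, 2)
  [3] explore_frontier on (inhibit); wire := none
  [4] escape on (suppress); wire := (-2, -2)
  [5] halt off; pass (-2, -2)
  output (-2, -2)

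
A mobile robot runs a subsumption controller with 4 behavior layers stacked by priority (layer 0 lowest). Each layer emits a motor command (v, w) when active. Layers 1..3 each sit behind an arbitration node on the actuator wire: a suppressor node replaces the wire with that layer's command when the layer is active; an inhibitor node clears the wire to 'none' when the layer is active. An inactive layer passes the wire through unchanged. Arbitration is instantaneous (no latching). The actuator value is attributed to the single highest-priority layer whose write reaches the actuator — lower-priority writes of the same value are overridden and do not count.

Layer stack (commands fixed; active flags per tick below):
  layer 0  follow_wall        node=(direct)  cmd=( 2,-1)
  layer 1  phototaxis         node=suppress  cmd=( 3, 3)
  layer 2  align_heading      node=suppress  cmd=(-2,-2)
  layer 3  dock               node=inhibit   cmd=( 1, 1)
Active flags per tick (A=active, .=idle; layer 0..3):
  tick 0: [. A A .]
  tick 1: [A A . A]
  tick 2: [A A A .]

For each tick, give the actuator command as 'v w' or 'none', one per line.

-2 -2
none
-2 -2

tick 0:
  L0 follow_wall: idle → wire = none
  L1 phototaxis: active, suppressor → wire = (3, 3)
  L2 align_heading: active, suppressor → wire = (-2, -2)
  L3 dock: idle → wire stays (-2, -2)
  actuator = (-2, -2)
tick 1:
  L0 follow_wall: active, feeds wire = (2, -1)
  L1 phototaxis: active, suppressor → wire = (3, 3)
  L2 align_heading: idle → wire stays (3, 3)
  L3 dock: active, inhibitor → wire = none
  actuator = none
tick 2:
  L0 follow_wall: active, feeds wire = (2, -1)
  L1 phototaxis: active, suppressor → wire = (3, 3)
  L2 align_heading: active, suppressor → wire = (-2, -2)
  L3 dock: idle → wire stays (-2, -2)
  actuator = (-2, -2)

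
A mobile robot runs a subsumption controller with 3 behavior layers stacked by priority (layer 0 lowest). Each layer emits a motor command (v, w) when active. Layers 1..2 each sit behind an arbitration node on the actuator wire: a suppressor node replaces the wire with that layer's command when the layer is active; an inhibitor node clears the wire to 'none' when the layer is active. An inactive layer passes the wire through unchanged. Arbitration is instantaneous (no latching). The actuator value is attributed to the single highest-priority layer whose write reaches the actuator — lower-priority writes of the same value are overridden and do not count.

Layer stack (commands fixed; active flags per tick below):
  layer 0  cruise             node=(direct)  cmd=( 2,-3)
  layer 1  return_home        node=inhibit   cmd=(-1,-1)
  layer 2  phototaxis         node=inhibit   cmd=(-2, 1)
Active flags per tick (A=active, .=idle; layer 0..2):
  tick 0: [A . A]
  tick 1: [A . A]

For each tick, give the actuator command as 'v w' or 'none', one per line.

tick 0:
  [0] cruise on; wire := (2, -3)
  [1] return_home off; pass (2, -3)
  [2] phototaxis on (inhibit); wire := none
  output none
tick 1:
  [0] cruise on; wire := (2, -3)
  [1] return_home off; pass (2, -3)
  [2] phototaxis on (inhibit); wire := none
  output none

none
none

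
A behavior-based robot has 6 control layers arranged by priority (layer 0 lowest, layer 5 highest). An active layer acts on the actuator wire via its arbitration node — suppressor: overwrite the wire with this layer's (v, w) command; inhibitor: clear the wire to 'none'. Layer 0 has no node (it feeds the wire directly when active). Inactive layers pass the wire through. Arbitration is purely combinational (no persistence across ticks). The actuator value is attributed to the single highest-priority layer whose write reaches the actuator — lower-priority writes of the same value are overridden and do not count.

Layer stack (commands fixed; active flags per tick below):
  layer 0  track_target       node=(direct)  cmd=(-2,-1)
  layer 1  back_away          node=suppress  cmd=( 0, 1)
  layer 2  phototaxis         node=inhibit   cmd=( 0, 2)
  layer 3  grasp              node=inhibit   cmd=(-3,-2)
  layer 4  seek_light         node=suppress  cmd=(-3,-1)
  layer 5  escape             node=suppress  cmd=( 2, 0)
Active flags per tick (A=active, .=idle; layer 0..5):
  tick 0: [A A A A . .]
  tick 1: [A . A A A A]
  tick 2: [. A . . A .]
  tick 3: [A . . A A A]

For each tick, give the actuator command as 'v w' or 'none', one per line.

none
2 0
-3 -1
2 0

tick 0:
  L0 track_target: active, feeds wire = (-2, -1)
  L1 back_away: active, suppressor → wire = (0, 1)
  L2 phototaxis: active, inhibitor → wire = none
  L3 grasp: active, inhibitor → wire = none
  L4 seek_light: idle → wire stays none
  L5 escape: idle → wire stays none
  actuator = none
tick 1:
  L0 track_target: active, feeds wire = (-2, -1)
  L1 back_away: idle → wire stays (-2, -1)
  L2 phototaxis: active, inhibitor → wire = none
  L3 grasp: active, inhibitor → wire = none
  L4 seek_light: active, suppressor → wire = (-3, -1)
  L5 escape: active, suppressor → wire = (2, 0)
  actuator = (2, 0)
tick 2:
  L0 track_target: idle → wire = none
  L1 back_away: active, suppressor → wire = (0, 1)
  L2 phototaxis: idle → wire stays (0, 1)
  L3 grasp: idle → wire stays (0, 1)
  L4 seek_light: active, suppressor → wire = (-3, -1)
  L5 escape: idle → wire stays (-3, -1)
  actuator = (-3, -1)
tick 3:
  L0 track_target: active, feeds wire = (-2, -1)
  L1 back_away: idle → wire stays (-2, -1)
  L2 phototaxis: idle → wire stays (-2, -1)
  L3 grasp: active, inhibitor → wire = none
  L4 seek_light: active, suppressor → wire = (-3, -1)
  L5 escape: active, suppressor → wire = (2, 0)
  actuator = (2, 0)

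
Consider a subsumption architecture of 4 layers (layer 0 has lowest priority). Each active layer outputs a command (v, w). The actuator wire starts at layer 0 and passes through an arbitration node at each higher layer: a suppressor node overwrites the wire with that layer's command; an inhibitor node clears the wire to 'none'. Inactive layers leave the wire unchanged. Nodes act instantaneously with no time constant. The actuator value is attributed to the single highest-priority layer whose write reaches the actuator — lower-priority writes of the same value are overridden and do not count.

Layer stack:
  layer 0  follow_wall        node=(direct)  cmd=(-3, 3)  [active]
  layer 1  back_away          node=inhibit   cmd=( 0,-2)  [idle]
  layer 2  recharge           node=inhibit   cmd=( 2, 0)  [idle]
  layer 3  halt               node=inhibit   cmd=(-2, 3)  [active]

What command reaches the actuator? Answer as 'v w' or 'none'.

none

L0 follow_wall: active, feeds wire = (-3, 3)
L1 back_away: idle → wire stays (-3, 3)
L2 recharge: idle → wire stays (-3, 3)
L3 halt: active, inhibitor → wire = none
actuator = none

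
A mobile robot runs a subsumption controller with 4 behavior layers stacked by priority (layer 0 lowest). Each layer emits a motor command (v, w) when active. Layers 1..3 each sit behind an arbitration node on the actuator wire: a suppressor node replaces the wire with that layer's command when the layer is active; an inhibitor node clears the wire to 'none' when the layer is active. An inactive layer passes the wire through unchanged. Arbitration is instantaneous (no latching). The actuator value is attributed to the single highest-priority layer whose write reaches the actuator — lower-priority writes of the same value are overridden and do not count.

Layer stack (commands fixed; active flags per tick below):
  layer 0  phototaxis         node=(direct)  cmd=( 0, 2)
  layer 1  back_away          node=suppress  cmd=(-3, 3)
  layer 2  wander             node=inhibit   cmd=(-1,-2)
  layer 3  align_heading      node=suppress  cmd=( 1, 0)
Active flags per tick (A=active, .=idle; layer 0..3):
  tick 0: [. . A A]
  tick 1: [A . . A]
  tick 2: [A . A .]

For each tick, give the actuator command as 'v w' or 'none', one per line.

1 0
1 0
none

tick 0:
  [0] phototaxis off; wire := none
  [1] back_away off; pass none
  [2] wander on (inhibit); wire := none
  [3] align_heading on (suppress); wire := (1, 0)
  output (1, 0)
tick 1:
  [0] phototaxis on; wire := (0, 2)
  [1] back_away off; pass (0, 2)
  [2] wander off; pass (0, 2)
  [3] align_heading on (suppress); wire := (1, 0)
  output (1, 0)
tick 2:
  [0] phototaxis on; wire := (0, 2)
  [1] back_away off; pass (0, 2)
  [2] wander on (inhibit); wire := none
  [3] align_heading off; pass none
  output none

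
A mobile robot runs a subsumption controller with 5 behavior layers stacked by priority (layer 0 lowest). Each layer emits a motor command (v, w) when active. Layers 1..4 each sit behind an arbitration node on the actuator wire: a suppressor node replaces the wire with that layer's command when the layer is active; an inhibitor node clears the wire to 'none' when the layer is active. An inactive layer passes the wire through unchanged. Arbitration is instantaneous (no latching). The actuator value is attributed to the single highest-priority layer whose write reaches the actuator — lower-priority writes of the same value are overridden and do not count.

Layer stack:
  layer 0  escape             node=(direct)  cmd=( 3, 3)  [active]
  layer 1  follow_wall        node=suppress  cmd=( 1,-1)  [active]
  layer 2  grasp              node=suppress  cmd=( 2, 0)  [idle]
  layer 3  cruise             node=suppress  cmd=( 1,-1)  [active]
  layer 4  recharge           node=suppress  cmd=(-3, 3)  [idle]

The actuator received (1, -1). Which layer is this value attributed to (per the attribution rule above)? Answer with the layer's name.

cruise

[0] escape on; wire := (3, 3)
[1] follow_wall on (suppress); wire := (1, -1)
[2] grasp off; pass (1, -1)
[3] cruise on (suppress); wire := (1, -1)
[4] recharge off; pass (1, -1)
output (1, -1)
last writer: layer 3 = cruise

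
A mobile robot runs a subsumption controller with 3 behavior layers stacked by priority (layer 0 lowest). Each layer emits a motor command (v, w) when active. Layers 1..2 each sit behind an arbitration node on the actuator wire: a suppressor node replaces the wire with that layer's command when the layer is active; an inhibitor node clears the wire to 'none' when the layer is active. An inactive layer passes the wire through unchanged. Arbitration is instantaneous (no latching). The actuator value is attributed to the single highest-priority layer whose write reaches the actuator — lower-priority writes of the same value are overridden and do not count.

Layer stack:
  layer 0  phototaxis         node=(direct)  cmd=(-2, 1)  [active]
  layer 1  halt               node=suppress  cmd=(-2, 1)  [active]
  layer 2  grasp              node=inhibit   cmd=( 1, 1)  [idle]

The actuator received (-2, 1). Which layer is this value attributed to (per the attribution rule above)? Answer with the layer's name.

L0 phototaxis: active, feeds wire = (-2, 1)
L1 halt: active, suppressor → wire = (-2, 1)
L2 grasp: idle → wire stays (-2, 1)
actuator = (-2, 1)
last writer: layer 1 = halt

halt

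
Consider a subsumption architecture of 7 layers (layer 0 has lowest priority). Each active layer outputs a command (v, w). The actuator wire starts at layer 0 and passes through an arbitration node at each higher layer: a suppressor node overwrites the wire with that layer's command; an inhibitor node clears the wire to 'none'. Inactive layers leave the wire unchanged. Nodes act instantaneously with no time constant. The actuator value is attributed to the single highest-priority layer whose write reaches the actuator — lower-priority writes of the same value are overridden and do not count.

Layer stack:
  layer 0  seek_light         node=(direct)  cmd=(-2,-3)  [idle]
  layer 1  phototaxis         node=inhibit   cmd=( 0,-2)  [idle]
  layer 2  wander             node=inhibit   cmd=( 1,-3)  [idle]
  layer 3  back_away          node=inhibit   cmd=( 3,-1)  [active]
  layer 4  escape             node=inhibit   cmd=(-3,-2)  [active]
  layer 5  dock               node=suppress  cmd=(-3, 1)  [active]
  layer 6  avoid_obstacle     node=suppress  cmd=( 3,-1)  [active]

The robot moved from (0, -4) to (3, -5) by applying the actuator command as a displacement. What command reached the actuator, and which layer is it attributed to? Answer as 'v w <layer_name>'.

3 -1 avoid_obstacle

displacement = (3, -5) − (0, -4) = (3, -1)
[0] seek_light off; wire := none
[1] phototaxis off; pass none
[2] wander off; pass none
[3] back_away on (inhibit); wire := none
[4] escape on (inhibit); wire := none
[5] dock on (suppress); wire := (-3, 1)
[6] avoid_obstacle on (suppress); wire := (3, -1)
output (3, -1) — from layer 6 (avoid_obstacle)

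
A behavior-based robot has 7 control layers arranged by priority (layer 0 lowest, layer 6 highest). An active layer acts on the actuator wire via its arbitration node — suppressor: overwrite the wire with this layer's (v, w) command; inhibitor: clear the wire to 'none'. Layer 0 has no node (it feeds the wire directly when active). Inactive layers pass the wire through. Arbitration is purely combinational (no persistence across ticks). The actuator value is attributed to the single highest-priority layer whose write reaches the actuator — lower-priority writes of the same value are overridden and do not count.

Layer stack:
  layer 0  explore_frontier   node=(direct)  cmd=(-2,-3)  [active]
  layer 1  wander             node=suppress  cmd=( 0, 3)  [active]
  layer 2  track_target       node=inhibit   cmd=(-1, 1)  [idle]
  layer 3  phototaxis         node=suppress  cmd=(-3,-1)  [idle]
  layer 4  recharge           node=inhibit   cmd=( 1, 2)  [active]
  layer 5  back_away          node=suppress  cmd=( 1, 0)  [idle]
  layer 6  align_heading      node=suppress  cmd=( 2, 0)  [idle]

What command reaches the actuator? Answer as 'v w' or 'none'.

[0] explore_frontier on; wire := (-2, -3)
[1] wander on (suppress); wire := (0, 3)
[2] track_target off; pass (0, 3)
[3] phototaxis off; pass (0, 3)
[4] recharge on (inhibit); wire := none
[5] back_away off; pass none
[6] align_heading off; pass none
output none

none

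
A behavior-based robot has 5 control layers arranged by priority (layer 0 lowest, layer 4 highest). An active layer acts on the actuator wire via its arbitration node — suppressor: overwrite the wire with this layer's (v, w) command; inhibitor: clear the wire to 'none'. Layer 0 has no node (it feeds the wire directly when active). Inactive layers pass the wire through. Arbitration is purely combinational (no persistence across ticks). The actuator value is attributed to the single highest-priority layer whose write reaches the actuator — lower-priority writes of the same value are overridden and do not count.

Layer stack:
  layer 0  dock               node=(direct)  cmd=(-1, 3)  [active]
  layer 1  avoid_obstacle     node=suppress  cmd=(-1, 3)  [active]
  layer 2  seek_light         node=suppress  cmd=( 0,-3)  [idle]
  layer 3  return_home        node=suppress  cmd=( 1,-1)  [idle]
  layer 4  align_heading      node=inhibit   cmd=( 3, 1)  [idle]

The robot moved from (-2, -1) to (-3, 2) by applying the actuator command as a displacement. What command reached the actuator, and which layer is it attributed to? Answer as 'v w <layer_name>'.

-1 3 avoid_obstacle

displacement = (-3, 2) − (-2, -1) = (-1, 3)
L0 dock: active, feeds wire = (-1, 3)
L1 avoid_obstacle: active, suppressor → wire = (-1, 3)
L2 seek_light: idle → wire stays (-1, 3)
L3 return_home: idle → wire stays (-1, 3)
L4 align_heading: idle → wire stays (-1, 3)
actuator = (-1, 3) — from layer 1 (avoid_obstacle)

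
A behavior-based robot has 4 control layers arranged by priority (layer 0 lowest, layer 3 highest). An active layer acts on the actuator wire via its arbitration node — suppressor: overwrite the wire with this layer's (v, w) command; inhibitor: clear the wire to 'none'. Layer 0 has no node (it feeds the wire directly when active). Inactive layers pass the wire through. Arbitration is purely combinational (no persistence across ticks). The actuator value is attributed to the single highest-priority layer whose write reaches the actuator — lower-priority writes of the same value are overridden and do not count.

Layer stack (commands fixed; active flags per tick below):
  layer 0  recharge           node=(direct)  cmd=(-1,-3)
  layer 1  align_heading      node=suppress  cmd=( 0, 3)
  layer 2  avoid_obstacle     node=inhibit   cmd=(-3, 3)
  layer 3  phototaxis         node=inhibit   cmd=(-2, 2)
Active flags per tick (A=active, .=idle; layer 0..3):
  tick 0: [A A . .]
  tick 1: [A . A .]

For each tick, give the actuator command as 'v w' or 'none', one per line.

0 3
none

tick 0:
  L0 recharge: active, feeds wire = (-1, -3)
  L1 align_heading: active, suppressor → wire = (0, 3)
  L2 avoid_obstacle: idle → wire stays (0, 3)
  L3 phototaxis: idle → wire stays (0, 3)
  actuator = (0, 3)
tick 1:
  L0 recharge: active, feeds wire = (-1, -3)
  L1 align_heading: idle → wire stays (-1, -3)
  L2 avoid_obstacle: active, inhibitor → wire = none
  L3 phototaxis: idle → wire stays none
  actuator = none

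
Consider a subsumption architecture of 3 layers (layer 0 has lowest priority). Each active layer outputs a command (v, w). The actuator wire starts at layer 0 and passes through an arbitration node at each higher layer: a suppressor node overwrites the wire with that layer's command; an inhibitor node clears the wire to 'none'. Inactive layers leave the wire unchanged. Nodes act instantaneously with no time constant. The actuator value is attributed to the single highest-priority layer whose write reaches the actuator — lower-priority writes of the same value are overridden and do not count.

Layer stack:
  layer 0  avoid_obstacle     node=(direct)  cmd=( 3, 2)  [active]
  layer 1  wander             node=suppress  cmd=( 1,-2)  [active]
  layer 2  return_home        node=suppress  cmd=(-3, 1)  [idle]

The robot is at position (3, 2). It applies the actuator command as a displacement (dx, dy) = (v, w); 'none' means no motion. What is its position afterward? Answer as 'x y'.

4 0

[0] avoid_obstacle on; wire := (3, 2)
[1] wander on (suppress); wire := (1, -2)
[2] return_home off; pass (1, -2)
output (1, -2)
position: (3, 2) + (1, -2) = (4, 0)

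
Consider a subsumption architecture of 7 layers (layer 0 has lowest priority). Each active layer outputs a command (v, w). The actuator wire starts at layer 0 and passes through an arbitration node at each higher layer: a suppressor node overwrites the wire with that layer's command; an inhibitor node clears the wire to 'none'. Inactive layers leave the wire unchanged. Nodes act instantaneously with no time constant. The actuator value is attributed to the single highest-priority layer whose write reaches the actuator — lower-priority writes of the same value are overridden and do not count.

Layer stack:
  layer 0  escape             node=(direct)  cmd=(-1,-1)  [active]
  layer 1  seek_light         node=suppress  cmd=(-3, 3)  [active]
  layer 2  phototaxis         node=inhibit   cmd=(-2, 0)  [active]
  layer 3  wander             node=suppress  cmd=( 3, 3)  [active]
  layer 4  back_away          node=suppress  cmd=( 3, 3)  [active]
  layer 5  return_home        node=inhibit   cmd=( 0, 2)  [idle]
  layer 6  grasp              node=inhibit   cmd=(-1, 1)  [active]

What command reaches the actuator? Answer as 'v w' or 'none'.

layer 0 (escape) active — direct: (-1, -1)
layer 1 (seek_light) active — suppresses: (-3, 3)
layer 2 (phototaxis) active — inhibits: none
layer 3 (wander) active — suppresses: (3, 3)
layer 4 (back_away) active — suppresses: (3, 3)
layer 5 (return_home) idle — unchanged: (3, 3)
layer 6 (grasp) active — inhibits: none
→ actuator none

none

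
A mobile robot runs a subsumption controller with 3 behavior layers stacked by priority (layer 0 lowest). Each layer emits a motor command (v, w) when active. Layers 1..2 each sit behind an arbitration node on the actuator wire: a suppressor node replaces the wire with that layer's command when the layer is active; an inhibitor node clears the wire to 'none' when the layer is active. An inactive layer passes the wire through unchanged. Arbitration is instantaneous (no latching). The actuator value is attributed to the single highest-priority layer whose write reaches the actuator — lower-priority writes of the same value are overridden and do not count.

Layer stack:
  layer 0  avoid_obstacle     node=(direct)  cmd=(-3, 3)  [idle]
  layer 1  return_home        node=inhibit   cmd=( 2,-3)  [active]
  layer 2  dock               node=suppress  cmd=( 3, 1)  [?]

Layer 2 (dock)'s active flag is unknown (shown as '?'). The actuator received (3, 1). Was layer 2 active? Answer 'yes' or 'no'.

yes

If layer 2 is active=yes:
  actuator would be (3, 1)
If layer 2 is active=no:
  actuator would be none
Observed (3, 1), so layer 2 was active.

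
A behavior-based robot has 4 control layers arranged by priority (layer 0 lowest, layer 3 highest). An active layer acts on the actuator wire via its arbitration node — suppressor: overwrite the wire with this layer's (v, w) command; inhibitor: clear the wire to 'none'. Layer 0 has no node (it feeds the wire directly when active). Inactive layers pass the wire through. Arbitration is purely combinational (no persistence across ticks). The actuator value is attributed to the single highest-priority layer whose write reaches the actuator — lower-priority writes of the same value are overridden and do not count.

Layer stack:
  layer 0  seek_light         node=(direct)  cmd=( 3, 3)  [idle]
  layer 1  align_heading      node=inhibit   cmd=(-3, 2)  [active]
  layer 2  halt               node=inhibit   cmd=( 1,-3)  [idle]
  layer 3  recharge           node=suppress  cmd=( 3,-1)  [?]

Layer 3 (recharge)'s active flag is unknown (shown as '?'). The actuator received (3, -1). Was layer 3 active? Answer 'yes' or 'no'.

If layer 3 is active=yes:
  actuator would be (3, -1)
If layer 3 is active=no:
  actuator would be none
Observed (3, -1), so layer 3 was active.

yes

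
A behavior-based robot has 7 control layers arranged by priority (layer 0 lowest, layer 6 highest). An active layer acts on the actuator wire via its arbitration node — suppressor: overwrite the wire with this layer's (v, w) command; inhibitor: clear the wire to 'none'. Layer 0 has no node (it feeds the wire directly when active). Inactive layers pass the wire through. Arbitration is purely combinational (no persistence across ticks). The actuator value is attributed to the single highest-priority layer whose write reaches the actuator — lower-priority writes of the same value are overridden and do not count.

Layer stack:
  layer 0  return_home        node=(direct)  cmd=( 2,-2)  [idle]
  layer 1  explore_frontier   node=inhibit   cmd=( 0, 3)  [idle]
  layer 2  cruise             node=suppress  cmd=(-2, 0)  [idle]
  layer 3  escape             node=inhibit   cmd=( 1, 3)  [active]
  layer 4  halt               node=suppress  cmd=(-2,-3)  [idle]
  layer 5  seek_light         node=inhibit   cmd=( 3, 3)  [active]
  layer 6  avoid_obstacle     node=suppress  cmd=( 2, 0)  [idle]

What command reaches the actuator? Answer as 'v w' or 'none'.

L0 return_home: idle → wire = none
L1 explore_frontier: idle → wire stays none
L2 cruise: idle → wire stays none
L3 escape: active, inhibitor → wire = none
L4 halt: idle → wire stays none
L5 seek_light: active, inhibitor → wire = none
L6 avoid_obstacle: idle → wire stays none
actuator = none

none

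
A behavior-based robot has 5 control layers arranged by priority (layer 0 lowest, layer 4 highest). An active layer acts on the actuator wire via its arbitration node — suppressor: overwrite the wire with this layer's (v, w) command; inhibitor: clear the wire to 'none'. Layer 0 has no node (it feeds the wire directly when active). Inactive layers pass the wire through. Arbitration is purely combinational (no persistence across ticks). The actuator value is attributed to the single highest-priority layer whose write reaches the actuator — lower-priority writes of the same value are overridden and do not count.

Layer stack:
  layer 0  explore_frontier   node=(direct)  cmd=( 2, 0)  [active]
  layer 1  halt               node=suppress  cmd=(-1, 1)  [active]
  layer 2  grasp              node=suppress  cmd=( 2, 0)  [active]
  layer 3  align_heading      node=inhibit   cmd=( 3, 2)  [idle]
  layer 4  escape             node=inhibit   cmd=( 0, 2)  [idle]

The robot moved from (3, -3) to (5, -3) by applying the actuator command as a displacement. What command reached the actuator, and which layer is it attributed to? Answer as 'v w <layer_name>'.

displacement = (5, -3) − (3, -3) = (2, 0)
L0 explore_frontier: active, feeds wire = (2, 0)
L1 halt: active, suppressor → wire = (-1, 1)
L2 grasp: active, suppressor → wire = (2, 0)
L3 align_heading: idle → wire stays (2, 0)
L4 escape: idle → wire stays (2, 0)
actuator = (2, 0) — from layer 2 (grasp)

2 0 grasp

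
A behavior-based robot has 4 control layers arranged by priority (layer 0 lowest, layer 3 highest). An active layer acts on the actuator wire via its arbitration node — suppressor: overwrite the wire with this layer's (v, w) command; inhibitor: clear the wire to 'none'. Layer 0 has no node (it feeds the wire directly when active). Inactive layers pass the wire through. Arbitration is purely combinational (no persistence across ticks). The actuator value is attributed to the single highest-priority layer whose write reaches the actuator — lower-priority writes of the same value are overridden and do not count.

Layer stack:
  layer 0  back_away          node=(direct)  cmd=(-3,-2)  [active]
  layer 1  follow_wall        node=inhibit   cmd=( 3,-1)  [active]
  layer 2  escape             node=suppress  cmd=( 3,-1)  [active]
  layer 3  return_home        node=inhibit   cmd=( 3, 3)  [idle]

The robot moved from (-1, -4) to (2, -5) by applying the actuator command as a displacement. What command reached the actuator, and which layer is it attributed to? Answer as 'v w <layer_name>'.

displacement = (2, -5) − (-1, -4) = (3, -1)
L0 back_away: active, feeds wire = (-3, -2)
L1 follow_wall: active, inhibitor → wire = none
L2 escape: active, suppressor → wire = (3, -1)
L3 return_home: idle → wire stays (3, -1)
actuator = (3, -1) — from layer 2 (escape)

3 -1 escape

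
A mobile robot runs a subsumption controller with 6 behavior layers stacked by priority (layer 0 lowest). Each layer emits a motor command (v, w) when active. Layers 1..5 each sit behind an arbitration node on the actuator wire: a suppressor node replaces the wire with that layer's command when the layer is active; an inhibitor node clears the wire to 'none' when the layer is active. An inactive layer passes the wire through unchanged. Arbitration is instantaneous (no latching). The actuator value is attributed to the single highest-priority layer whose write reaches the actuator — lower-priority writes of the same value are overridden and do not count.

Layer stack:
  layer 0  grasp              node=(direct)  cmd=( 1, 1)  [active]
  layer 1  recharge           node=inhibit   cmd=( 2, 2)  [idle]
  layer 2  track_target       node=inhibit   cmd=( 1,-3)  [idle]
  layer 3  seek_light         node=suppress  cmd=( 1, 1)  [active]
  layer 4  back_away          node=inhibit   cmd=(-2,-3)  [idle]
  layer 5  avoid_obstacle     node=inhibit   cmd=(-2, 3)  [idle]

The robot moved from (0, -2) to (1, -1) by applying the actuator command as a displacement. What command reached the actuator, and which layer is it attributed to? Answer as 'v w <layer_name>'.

1 1 seek_light

displacement = (1, -1) − (0, -2) = (1, 1)
[0] grasp on; wire := (1, 1)
[1] recharge off; pass (1, 1)
[2] track_target off; pass (1, 1)
[3] seek_light on (suppress); wire := (1, 1)
[4] back_away off; pass (1, 1)
[5] avoid_obstacle off; pass (1, 1)
output (1, 1) — from layer 3 (seek_light)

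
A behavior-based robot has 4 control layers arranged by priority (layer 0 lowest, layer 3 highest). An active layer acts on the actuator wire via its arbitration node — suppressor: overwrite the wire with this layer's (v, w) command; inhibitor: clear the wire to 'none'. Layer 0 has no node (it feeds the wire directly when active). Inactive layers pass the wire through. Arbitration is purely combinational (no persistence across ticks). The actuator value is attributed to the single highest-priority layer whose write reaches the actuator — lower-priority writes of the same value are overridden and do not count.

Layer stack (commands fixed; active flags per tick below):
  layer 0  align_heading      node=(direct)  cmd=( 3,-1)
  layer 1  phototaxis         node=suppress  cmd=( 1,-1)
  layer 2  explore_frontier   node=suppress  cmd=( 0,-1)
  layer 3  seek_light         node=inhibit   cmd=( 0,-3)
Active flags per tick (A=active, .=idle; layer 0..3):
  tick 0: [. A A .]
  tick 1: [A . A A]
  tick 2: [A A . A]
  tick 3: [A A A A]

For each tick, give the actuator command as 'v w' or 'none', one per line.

0 -1
none
none
none

tick 0:
  layer 0 (align_heading) idle — none
  layer 1 (phototaxis) active — suppresses: (1, -1)
  layer 2 (explore_frontier) active — suppresses: (0, -1)
  layer 3 (seek_light) idle — unchanged: (0, -1)
  → actuator (0, -1)
tick 1:
  layer 0 (align_heading) active — direct: (3, -1)
  layer 1 (phototaxis) idle — unchanged: (3, -1)
  layer 2 (explore_frontier) active — suppresses: (0, -1)
  layer 3 (seek_light) active — inhibits: none
  → actuator none
tick 2:
  layer 0 (align_heading) active — direct: (3, -1)
  layer 1 (phototaxis) active — suppresses: (1, -1)
  layer 2 (explore_frontier) idle — unchanged: (1, -1)
  layer 3 (seek_light) active — inhibits: none
  → actuator none
tick 3:
  layer 0 (align_heading) active — direct: (3, -1)
  layer 1 (phototaxis) active — suppresses: (1, -1)
  layer 2 (explore_frontier) active — suppresses: (0, -1)
  layer 3 (seek_light) active — inhibits: none
  → actuator none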